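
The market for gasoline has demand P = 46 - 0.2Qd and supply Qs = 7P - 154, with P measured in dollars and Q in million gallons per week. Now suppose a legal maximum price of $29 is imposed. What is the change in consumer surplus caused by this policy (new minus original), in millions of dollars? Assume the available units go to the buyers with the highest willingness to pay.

102.9

Rearranging demand gives Qd = 230 - 5P. Setting quantity demanded equal to quantity supplied, 230 - 5P = 7P - 154, gives P* = 32 and Q* = 70.
Since 29 < 32, the ceiling is binding.
At P = 29: Qd = 230 - 5·29 = 85 and Qs = 7·29 - 154 = 49.
Consumer surplus without the control is ½ · (46 - 32) · 70 = 490.
With the ceiling, 49 units are sold at 29 (assume they go to the highest-value buyers). The demand price at Q = 49 is 36.2, so CS = ½ · [(46 - 29) + (36.2 - 29)] · 49 = 592.9.
Change in consumer surplus = 592.9 - 490 = 102.9.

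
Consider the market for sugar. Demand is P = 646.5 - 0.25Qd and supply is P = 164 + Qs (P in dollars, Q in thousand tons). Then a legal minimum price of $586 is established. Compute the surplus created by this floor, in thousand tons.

Rearranging demand gives Qd = 2586 - 4P; rearranging supply gives Qs = P - 164. In a free market, 2586 - 4P = P - 164 gives the equilibrium P* = 550, Q* = 386.
The floor of 586 is above the equilibrium price 550, so it binds.
At P = 586: Qd = 2586 - 4·586 = 242 and Qs = 586 - 164 = 422.
Surplus = Qs - Qd = 422 - 242 = 180.

180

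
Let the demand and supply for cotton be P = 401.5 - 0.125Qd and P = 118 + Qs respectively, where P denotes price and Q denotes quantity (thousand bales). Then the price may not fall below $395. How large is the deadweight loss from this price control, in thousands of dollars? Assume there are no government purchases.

Rearranging demand gives Qd = 3212 - 8P; rearranging supply gives Qs = P - 118. Setting quantity demanded equal to quantity supplied, 3212 - 8P = P - 118, gives P* = 370 and Q* = 252.
Since 395 > 370, the floor is binding.
At P = 395: Qd = 3212 - 8·395 = 52 and Qs = 395 - 118 = 277.
Quantity traded falls to 52. At Q = 52 the demand price is (3212 - 52)/8 = 395 and the supply price is 118 + 52 = 170.
Deadweight loss = ½ · (395 - 170) · (252 - 52) = ½ · 225 · 200 = 22500.

22500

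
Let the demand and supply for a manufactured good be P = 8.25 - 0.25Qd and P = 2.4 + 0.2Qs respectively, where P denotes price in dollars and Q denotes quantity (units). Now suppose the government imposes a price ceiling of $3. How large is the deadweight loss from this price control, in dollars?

22.5

Rearranging demand gives Qd = 33 - 4P; rearranging supply gives Qs = 5P - 12. Equilibrium: 33 - 4P = 5P - 12, so 45 = 9P and P* = 5, Q* = 13.
Because the ceiling (3) lies below the market-clearing price, it is binding.
At P = 3: Qd = 33 - 4·3 = 21 and Qs = 5·3 - 12 = 3.
Quantity traded falls to 3. At Q = 3 the demand price is (33 - 3)/4 = 7.5 and the supply price is (12 + 3)/5 = 3.
Deadweight loss = ½ · (7.5 - 3) · (13 - 3) = ½ · 4.5 · 10 = 22.5.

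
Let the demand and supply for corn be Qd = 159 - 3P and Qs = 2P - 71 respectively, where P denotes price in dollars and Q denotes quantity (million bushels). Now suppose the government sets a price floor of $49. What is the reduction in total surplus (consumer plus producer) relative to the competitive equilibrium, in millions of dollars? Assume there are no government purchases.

33.75

In a free market, 159 - 3P = 2P - 71 gives the equilibrium P* = 46, Q* = 21.
Since 49 > 46, the floor is binding.
At P = 49: Qd = 159 - 3·49 = 12 and Qs = 2·49 - 71 = 27.
Quantity traded falls to 12. At Q = 12 the demand price is (159 - 12)/3 = 49 and the supply price is (71 + 12)/2 = 41.5.
Deadweight loss = ½ · (49 - 41.5) · (21 - 12) = ½ · 7.5 · 9 = 33.75.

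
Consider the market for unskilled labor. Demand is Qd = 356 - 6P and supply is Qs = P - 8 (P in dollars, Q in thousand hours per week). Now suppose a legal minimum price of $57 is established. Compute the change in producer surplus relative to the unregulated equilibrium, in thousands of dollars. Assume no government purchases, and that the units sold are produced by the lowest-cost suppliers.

-380

Without the control the market clears where 356 - 6P = P - 8, i.e. P* = 52 and Q* = 44.
The floor of 57 is above the equilibrium price 52, so it binds.
At P = 57: Qd = 356 - 6·57 = 14 and Qs = 57 - 8 = 49.
Producer surplus without the control is ½ · (52 - 8) · 44 = 968.
With the floor, 14 units are sold at 57. The supply price at Q = 14 is 22, so PS = ½ · [(57 - 8) + (57 - 22)] · 14 = 588.
Change in producer surplus = 588 - 968 = -380.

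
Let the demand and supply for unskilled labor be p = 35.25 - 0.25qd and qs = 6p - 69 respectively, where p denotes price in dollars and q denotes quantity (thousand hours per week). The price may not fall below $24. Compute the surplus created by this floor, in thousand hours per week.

30

Rearranging demand gives qd = 141 - 4p. Setting quantity demanded equal to quantity supplied, 141 - 4p = 6p - 69, gives p* = 21 and q* = 57.
Since 24 > 21, the floor is binding.
At p = 24: qd = 141 - 4·24 = 45 and qs = 6·24 - 69 = 75.
Surplus = qs - qd = 75 - 45 = 30.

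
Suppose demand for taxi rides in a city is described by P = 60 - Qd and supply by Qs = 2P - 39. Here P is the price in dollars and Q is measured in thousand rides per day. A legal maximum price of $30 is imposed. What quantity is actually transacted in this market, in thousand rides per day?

Rearranging demand gives Qd = 60 - P. Setting quantity demanded equal to quantity supplied, 60 - P = 2P - 39, gives P* = 33 and Q* = 27.
Since 30 < 33, the ceiling is binding.
At P = 30: Qd = 60 - 30 = 30 and Qs = 2·30 - 39 = 21.
The quantity actually transacted is the short side, supply: 21.

21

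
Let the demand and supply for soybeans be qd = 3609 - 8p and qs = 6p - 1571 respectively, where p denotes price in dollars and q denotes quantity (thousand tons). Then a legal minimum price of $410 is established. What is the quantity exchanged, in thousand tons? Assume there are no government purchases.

Without the control the market clears where 3609 - 8p = 6p - 1571, i.e. p* = 370 and q* = 649.
The floor of 410 is above the equilibrium price 370, so it binds.
At p = 410: qd = 3609 - 8·410 = 329 and qs = 6·410 - 1571 = 889.
The quantity actually transacted is the short side, demand: 329.

329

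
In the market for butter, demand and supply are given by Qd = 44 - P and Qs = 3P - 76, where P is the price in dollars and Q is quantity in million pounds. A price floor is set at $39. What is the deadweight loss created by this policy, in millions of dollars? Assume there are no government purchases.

54

Equilibrium: 44 - P = 3P - 76, so 120 = 4P and P* = 30, Q* = 14.
Since 39 > 30, the floor is binding.
At P = 39: Qd = 44 - 39 = 5 and Qs = 3·39 - 76 = 41.
Quantity traded falls to 5. At Q = 5 the demand price is 44 - 5 = 39 and the supply price is (76 + 5)/3 = 27.
Deadweight loss = ½ · (39 - 27) · (14 - 5) = ½ · 12 · 9 = 54.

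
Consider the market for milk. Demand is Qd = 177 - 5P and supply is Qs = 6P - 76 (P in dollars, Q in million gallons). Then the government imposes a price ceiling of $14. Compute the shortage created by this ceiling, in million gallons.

99

Setting quantity demanded equal to quantity supplied, 177 - 5P = 6P - 76, gives P* = 23 and Q* = 62.
Because the ceiling (14) lies below the market-clearing price, it is binding.
At P = 14: Qd = 177 - 5·14 = 107 and Qs = 6·14 - 76 = 8.
Shortage = Qd - Qs = 107 - 8 = 99.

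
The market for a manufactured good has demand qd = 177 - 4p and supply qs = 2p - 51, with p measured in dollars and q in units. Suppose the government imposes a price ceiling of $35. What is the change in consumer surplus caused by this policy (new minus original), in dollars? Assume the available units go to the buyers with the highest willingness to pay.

Setting quantity demanded equal to quantity supplied, 177 - 4p = 2p - 51, gives p* = 38 and q* = 25.
Since 35 < 38, the ceiling is binding.
At p = 35: qd = 177 - 4·35 = 37 and qs = 2·35 - 51 = 19.
Consumer surplus without the control is ½ · (44.25 - 38) · 25 = 78.125.
With the ceiling, 19 units are sold at 35 (assume they go to the highest-value buyers). The demand price at q = 19 is 39.5, so CS = ½ · [(44.25 - 35) + (39.5 - 35)] · 19 = 130.625.
Change in consumer surplus = 130.625 - 78.125 = 52.5.

52.5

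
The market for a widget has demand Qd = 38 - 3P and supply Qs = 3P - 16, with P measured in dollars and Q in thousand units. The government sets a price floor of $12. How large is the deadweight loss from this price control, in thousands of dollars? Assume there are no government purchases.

Equilibrium: 38 - 3P = 3P - 16, so 54 = 6P and P* = 9, Q* = 11.
Since 12 > 9, the floor is binding.
At P = 12: Qd = 38 - 3·12 = 2 and Qs = 3·12 - 16 = 20.
Quantity traded falls to 2. At Q = 2 the demand price is (38 - 2)/3 = 12 and the supply price is (16 + 2)/3 = 6.
Deadweight loss = ½ · (12 - 6) · (11 - 2) = ½ · 6 · 9 = 27.

27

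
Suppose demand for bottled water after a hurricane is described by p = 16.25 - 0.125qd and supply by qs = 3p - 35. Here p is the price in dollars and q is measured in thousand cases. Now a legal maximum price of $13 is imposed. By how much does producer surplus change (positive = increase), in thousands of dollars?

Rearranging demand gives qd = 130 - 8p. Without the control the market clears where 130 - 8p = 3p - 35, i.e. p* = 15 and q* = 10.
The ceiling of 13 is below the equilibrium price 15, so it binds.
At p = 13: qd = 130 - 8·13 = 26 and qs = 3·13 - 35 = 4.
Producer surplus without the control is ½ · (15 - 35/3) · 10 = 50/3.
With the ceiling, producers sell 4 units at 13, so PS = ½ · (13 - 35/3) · 4 = 8/3.
Change in producer surplus = 8/3 - 50/3 = -14.

-14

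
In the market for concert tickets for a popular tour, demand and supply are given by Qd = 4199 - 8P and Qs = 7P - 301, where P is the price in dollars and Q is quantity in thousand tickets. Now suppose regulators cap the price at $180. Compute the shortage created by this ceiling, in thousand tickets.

Setting quantity demanded equal to quantity supplied, 4199 - 8P = 7P - 301, gives P* = 300 and Q* = 1799.
Since 180 < 300, the ceiling is binding.
At P = 180: Qd = 4199 - 8·180 = 2759 and Qs = 7·180 - 301 = 959.
Shortage = Qd - Qs = 2759 - 959 = 1800.

1800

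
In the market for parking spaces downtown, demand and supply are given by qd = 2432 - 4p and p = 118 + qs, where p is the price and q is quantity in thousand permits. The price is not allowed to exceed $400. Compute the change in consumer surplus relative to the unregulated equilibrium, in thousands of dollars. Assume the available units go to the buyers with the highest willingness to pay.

Rearranging supply gives qs = p - 118. Equilibrium: 2432 - 4p = p - 118, so 2550 = 5p and p* = 510, q* = 392.
Because the ceiling (400) lies below the market-clearing price, it is binding.
At p = 400: qd = 2432 - 4·400 = 832 and qs = 400 - 118 = 282.
Consumer surplus without the control is ½ · (608 - 510) · 392 = 19208.
With the ceiling, 282 units are sold at 400 (assume they go to the highest-value buyers). The demand price at q = 282 is 537.5, so CS = ½ · [(608 - 400) + (537.5 - 400)] · 282 = 48715.5.
Change in consumer surplus = 48715.5 - 19208 = 29507.5.

29507.5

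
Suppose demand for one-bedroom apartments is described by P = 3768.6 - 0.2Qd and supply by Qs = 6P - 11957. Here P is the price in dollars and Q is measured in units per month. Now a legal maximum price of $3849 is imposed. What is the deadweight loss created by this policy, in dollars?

Rearranging demand gives Qd = 18843 - 5P. Without the control the market clears where 18843 - 5P = 6P - 11957, i.e. P* = 2800 and Q* = 4843.
The ceiling of 3849 is above the equilibrium price 2800, so it is not binding; the market clears at P* = 2800, Q* = 4843.
Since the control does not bind, no trades are prevented and deadweight loss is zero.

0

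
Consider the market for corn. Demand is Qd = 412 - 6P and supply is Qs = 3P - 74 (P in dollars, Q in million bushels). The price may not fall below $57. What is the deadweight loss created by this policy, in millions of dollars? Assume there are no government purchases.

Equilibrium: 412 - 6P = 3P - 74, so 486 = 9P and P* = 54, Q* = 88.
Since 57 > 54, the floor is binding.
At P = 57: Qd = 412 - 6·57 = 70 and Qs = 3·57 - 74 = 97.
Quantity traded falls to 70. At Q = 70 the demand price is (412 - 70)/6 = 57 and the supply price is (74 + 70)/3 = 48.
Deadweight loss = ½ · (57 - 48) · (88 - 70) = ½ · 9 · 18 = 81.

81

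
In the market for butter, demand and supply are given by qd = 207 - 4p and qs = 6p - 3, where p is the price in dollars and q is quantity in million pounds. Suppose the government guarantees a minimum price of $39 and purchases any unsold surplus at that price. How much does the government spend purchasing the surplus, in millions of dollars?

In a free market, 207 - 4p = 6p - 3 gives the equilibrium p* = 21, q* = 123.
Because the floor (39) lies above the market-clearing price, it is binding.
At p = 39: qd = 207 - 4·39 = 51 and qs = 6·39 - 3 = 231.
Surplus = qs - qd = 180.
Government expenditure = surplus × support price = 180 × 39 = 7020.

7020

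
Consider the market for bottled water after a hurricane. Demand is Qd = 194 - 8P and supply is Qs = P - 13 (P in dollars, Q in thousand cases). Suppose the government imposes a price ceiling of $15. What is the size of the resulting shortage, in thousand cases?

Without the control the market clears where 194 - 8P = P - 13, i.e. P* = 23 and Q* = 10.
The ceiling of 15 is below the equilibrium price 23, so it binds.
At P = 15: Qd = 194 - 8·15 = 74 and Qs = 15 - 13 = 2.
Shortage = Qd - Qs = 74 - 2 = 72.

72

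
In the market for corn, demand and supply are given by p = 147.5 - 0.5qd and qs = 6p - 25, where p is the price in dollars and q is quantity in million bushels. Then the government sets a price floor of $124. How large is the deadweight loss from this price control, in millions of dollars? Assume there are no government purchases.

Rearranging demand gives qd = 295 - 2p. Without the control the market clears where 295 - 2p = 6p - 25, i.e. p* = 40 and q* = 215.
Since 124 > 40, the floor is binding.
At p = 124: qd = 295 - 2·124 = 47 and qs = 6·124 - 25 = 719.
Quantity traded falls to 47. At q = 47 the demand price is (295 - 47)/2 = 124 and the supply price is (25 + 47)/6 = 12.
Deadweight loss = ½ · (124 - 12) · (215 - 47) = ½ · 112 · 168 = 9408.

9408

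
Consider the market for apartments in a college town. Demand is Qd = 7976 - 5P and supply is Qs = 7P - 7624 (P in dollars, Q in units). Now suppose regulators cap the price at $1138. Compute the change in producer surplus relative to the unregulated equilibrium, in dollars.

-147258

Without the control the market clears where 7976 - 5P = 7P - 7624, i.e. P* = 1300 and Q* = 1476.
Because the ceiling (1138) lies below the market-clearing price, it is binding.
At P = 1138: Qd = 7976 - 5·1138 = 2286 and Qs = 7·1138 - 7624 = 342.
Producer surplus without the control is ½ · (1300 - 7624/7) · 1476 = 1089288/7.
With the ceiling, producers sell 342 units at 1138, so PS = ½ · (1138 - 7624/7) · 342 = 58482/7.
Change in producer surplus = 58482/7 - 1089288/7 = -147258.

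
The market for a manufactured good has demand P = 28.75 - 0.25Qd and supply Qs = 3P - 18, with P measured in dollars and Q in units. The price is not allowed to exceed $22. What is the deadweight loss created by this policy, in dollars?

Rearranging demand gives Qd = 115 - 4P. In a free market, 115 - 4P = 3P - 18 gives the equilibrium P* = 19, Q* = 39.
Since 22 is above P* = 19, the ceiling does not bind and the free-market outcome prevails.
Since the control does not bind, no trades are prevented and deadweight loss is zero.

0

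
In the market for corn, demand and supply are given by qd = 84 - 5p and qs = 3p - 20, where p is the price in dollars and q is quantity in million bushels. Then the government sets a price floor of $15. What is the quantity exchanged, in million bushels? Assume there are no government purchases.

9

In a free market, 84 - 5p = 3p - 20 gives the equilibrium p* = 13, q* = 19.
Since 15 > 13, the floor is binding.
At p = 15: qd = 84 - 5·15 = 9 and qs = 3·15 - 20 = 25.
The quantity actually transacted is the short side, demand: 9.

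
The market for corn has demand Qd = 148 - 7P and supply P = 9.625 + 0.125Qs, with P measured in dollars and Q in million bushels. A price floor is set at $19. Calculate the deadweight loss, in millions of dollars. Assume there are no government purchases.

105

Rearranging supply gives Qs = 8P - 77. Equilibrium: 148 - 7P = 8P - 77, so 225 = 15P and P* = 15, Q* = 43.
Since 19 > 15, the floor is binding.
At P = 19: Qd = 148 - 7·19 = 15 and Qs = 8·19 - 77 = 75.
Quantity traded falls to 15. At Q = 15 the demand price is (148 - 15)/7 = 19 and the supply price is (77 + 15)/8 = 11.5.
Deadweight loss = ½ · (19 - 11.5) · (43 - 15) = ½ · 7.5 · 28 = 105.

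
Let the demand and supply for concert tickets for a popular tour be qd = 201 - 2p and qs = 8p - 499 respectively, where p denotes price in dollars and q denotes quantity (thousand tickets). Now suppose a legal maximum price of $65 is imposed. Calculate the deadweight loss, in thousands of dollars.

500

Setting quantity demanded equal to quantity supplied, 201 - 2p = 8p - 499, gives p* = 70 and q* = 61.
Because the ceiling (65) lies below the market-clearing price, it is binding.
At p = 65: qd = 201 - 2·65 = 71 and qs = 8·65 - 499 = 21.
Quantity traded falls to 21. At q = 21 the demand price is (201 - 21)/2 = 90 and the supply price is (499 + 21)/8 = 65.
Deadweight loss = ½ · (90 - 65) · (61 - 21) = ½ · 25 · 40 = 500.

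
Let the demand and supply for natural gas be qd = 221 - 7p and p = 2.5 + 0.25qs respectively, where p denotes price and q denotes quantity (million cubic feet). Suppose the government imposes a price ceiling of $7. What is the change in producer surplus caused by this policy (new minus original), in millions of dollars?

-644

Rearranging supply gives qs = 4p - 10. Setting quantity demanded equal to quantity supplied, 221 - 7p = 4p - 10, gives p* = 21 and q* = 74.
The ceiling of 7 is below the equilibrium price 21, so it binds.
At p = 7: qd = 221 - 7·7 = 172 and qs = 4·7 - 10 = 18.
Producer surplus without the control is ½ · (21 - 2.5) · 74 = 684.5.
With the ceiling, producers sell 18 units at 7, so PS = ½ · (7 - 2.5) · 18 = 40.5.
Change in producer surplus = 40.5 - 684.5 = -644.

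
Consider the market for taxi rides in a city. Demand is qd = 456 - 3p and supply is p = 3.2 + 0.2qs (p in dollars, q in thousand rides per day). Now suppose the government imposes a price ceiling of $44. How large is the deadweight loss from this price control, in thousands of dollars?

Rearranging supply gives qs = 5p - 16. Without the control the market clears where 456 - 3p = 5p - 16, i.e. p* = 59 and q* = 279.
Since 44 < 59, the ceiling is binding.
At p = 44: qd = 456 - 3·44 = 324 and qs = 5·44 - 16 = 204.
Quantity traded falls to 204. At q = 204 the demand price is (456 - 204)/3 = 84 and the supply price is (16 + 204)/5 = 44.
Deadweight loss = ½ · (84 - 44) · (279 - 204) = ½ · 40 · 75 = 1500.

1500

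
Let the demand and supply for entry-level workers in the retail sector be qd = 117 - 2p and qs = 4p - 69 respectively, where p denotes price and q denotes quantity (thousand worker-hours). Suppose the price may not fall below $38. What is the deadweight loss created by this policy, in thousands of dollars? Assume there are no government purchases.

73.5

Equilibrium: 117 - 2p = 4p - 69, so 186 = 6p and p* = 31, q* = 55.
The floor of 38 is above the equilibrium price 31, so it binds.
At p = 38: qd = 117 - 2·38 = 41 and qs = 4·38 - 69 = 83.
Quantity traded falls to 41. At q = 41 the demand price is (117 - 41)/2 = 38 and the supply price is (69 + 41)/4 = 27.5.
Deadweight loss = ½ · (38 - 27.5) · (55 - 41) = ½ · 10.5 · 14 = 73.5.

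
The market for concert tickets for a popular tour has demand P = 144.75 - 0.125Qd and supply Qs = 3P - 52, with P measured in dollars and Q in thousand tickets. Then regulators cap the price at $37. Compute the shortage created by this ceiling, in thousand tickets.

Rearranging demand gives Qd = 1158 - 8P. Without the control the market clears where 1158 - 8P = 3P - 52, i.e. P* = 110 and Q* = 278.
Since 37 < 110, the ceiling is binding.
At P = 37: Qd = 1158 - 8·37 = 862 and Qs = 3·37 - 52 = 59.
Shortage = Qd - Qs = 862 - 59 = 803.

803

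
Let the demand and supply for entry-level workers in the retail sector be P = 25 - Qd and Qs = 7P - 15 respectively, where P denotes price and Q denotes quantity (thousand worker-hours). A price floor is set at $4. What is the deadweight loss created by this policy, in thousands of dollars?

Rearranging demand gives Qd = 25 - P. In a free market, 25 - P = 7P - 15 gives the equilibrium P* = 5, Q* = 20.
Since 4 is below P* = 5, the floor does not bind and the free-market outcome prevails.
Since the control does not bind, no trades are prevented and deadweight loss is zero.

0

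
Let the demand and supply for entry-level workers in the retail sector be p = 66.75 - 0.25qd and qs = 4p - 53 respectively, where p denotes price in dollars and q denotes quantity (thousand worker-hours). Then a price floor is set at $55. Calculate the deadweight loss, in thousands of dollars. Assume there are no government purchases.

Rearranging demand gives qd = 267 - 4p. Equilibrium: 267 - 4p = 4p - 53, so 320 = 8p and p* = 40, q* = 107.
The floor of 55 is above the equilibrium price 40, so it binds.
At p = 55: qd = 267 - 4·55 = 47 and qs = 4·55 - 53 = 167.
Quantity traded falls to 47. At q = 47 the demand price is (267 - 47)/4 = 55 and the supply price is (53 + 47)/4 = 25.
Deadweight loss = ½ · (55 - 25) · (107 - 47) = ½ · 30 · 60 = 900.

900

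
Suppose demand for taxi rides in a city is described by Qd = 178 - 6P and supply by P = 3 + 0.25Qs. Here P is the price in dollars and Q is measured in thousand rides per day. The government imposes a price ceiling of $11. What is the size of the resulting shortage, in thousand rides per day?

80

Rearranging supply gives Qs = 4P - 12. Equilibrium: 178 - 6P = 4P - 12, so 190 = 10P and P* = 19, Q* = 64.
Because the ceiling (11) lies below the market-clearing price, it is binding.
At P = 11: Qd = 178 - 6·11 = 112 and Qs = 4·11 - 12 = 32.
Shortage = Qd - Qs = 112 - 32 = 80.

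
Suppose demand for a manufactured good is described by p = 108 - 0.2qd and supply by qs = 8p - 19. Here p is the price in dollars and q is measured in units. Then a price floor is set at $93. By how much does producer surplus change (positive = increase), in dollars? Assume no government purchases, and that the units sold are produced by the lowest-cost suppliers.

-156.25

Rearranging demand gives qd = 540 - 5p. Equilibrium: 540 - 5p = 8p - 19, so 559 = 13p and p* = 43, q* = 325.
Since 93 > 43, the floor is binding.
At p = 93: qd = 540 - 5·93 = 75 and qs = 8·93 - 19 = 725.
Producer surplus without the control is ½ · (43 - 2.375) · 325 = 6601.5625.
With the floor, 75 units are sold at 93. The supply price at q = 75 is 11.75, so PS = ½ · [(93 - 2.375) + (93 - 11.75)] · 75 = 6445.3125.
Change in producer surplus = 6445.3125 - 6601.5625 = -156.25.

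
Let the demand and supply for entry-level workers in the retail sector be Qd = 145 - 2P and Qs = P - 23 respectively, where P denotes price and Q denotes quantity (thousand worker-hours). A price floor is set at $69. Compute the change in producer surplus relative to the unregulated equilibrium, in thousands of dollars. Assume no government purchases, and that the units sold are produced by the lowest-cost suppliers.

In a free market, 145 - 2P = P - 23 gives the equilibrium P* = 56, Q* = 33.
Because the floor (69) lies above the market-clearing price, it is binding.
At P = 69: Qd = 145 - 2·69 = 7 and Qs = 69 - 23 = 46.
Producer surplus without the control is ½ · (56 - 23) · 33 = 544.5.
With the floor, 7 units are sold at 69. The supply price at Q = 7 is 30, so PS = ½ · [(69 - 23) + (69 - 30)] · 7 = 297.5.
Change in producer surplus = 297.5 - 544.5 = -247.

-247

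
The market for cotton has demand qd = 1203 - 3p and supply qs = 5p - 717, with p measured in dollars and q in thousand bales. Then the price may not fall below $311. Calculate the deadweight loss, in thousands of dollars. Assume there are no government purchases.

Equilibrium: 1203 - 3p = 5p - 717, so 1920 = 8p and p* = 240, q* = 483.
The floor of 311 is above the equilibrium price 240, so it binds.
At p = 311: qd = 1203 - 3·311 = 270 and qs = 5·311 - 717 = 838.
Quantity traded falls to 270. At q = 270 the demand price is (1203 - 270)/3 = 311 and the supply price is (717 + 270)/5 = 197.4.
Deadweight loss = ½ · (311 - 197.4) · (483 - 270) = ½ · 113.6 · 213 = 12098.4.

12098.4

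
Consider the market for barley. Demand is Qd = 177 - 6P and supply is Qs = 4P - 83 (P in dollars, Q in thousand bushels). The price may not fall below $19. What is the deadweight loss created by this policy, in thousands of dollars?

0

Setting quantity demanded equal to quantity supplied, 177 - 6P = 4P - 83, gives P* = 26 and Q* = 21.
The floor of 19 is below the equilibrium price 26, so it is not binding; the market clears at P* = 26, Q* = 21.
Since the control does not bind, no trades are prevented and deadweight loss is zero.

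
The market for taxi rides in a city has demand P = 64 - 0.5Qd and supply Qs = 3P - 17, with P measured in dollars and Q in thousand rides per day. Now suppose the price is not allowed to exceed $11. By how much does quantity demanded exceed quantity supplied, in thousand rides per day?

Rearranging demand gives Qd = 128 - 2P. Equilibrium: 128 - 2P = 3P - 17, so 145 = 5P and P* = 29, Q* = 70.
Since 11 < 29, the ceiling is binding.
At P = 11: Qd = 128 - 2·11 = 106 and Qs = 3·11 - 17 = 16.
Shortage = Qd - Qs = 106 - 16 = 90.

90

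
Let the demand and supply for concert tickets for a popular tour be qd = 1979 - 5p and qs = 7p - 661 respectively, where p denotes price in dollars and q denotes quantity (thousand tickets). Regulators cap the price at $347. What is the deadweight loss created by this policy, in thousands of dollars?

Equilibrium: 1979 - 5p = 7p - 661, so 2640 = 12p and p* = 220, q* = 879.
Since 347 is above p* = 220, the ceiling does not bind and the free-market outcome prevails.
Since the control does not bind, no trades are prevented and deadweight loss is zero.

0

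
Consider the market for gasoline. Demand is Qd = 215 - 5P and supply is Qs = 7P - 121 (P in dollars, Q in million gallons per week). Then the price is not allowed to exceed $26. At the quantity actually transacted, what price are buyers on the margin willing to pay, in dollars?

30.8

Without the control the market clears where 215 - 5P = 7P - 121, i.e. P* = 28 and Q* = 75.
The ceiling of 26 is below the equilibrium price 28, so it binds.
At P = 26: Qd = 215 - 5·26 = 85 and Qs = 7·26 - 121 = 61.
Only 61 units reach the market. On the demand curve, the marginal buyer's willingness to pay at Q = 61 is (215 - 61)/5 = 30.8.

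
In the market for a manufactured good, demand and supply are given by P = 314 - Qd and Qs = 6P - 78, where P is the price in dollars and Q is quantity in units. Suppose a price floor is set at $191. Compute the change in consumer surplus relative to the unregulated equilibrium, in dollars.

Rearranging demand gives Qd = 314 - P. Without the control the market clears where 314 - P = 6P - 78, i.e. P* = 56 and Q* = 258.
The floor of 191 is above the equilibrium price 56, so it binds.
At P = 191: Qd = 314 - 191 = 123 and Qs = 6·191 - 78 = 1068.
Consumer surplus without the control is ½ · (314 - 56) · 258 = 33282.
With the floor, consumers buy 123 units at 191, so CS = ½ · (314 - 191) · 123 = 7564.5.
Change in consumer surplus = 7564.5 - 33282 = -25717.5.

-25717.5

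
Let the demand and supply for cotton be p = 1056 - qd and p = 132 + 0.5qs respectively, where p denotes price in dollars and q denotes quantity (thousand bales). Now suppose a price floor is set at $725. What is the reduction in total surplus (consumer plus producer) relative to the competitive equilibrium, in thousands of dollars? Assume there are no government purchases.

Rearranging demand gives qd = 1056 - p; rearranging supply gives qs = 2p - 264. Setting quantity demanded equal to quantity supplied, 1056 - p = 2p - 264, gives p* = 440 and q* = 616.
Because the floor (725) lies above the market-clearing price, it is binding.
At p = 725: qd = 1056 - 725 = 331 and qs = 2·725 - 264 = 1186.
Quantity traded falls to 331. At q = 331 the demand price is 1056 - 331 = 725 and the supply price is (264 + 331)/2 = 297.5.
Deadweight loss = ½ · (725 - 297.5) · (616 - 331) = ½ · 427.5 · 285 = 60918.75.

60918.75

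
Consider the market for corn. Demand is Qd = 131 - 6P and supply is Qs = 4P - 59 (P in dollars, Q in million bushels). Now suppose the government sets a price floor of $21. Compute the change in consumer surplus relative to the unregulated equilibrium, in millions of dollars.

-22

Equilibrium: 131 - 6P = 4P - 59, so 190 = 10P and P* = 19, Q* = 17.
Since 21 > 19, the floor is binding.
At P = 21: Qd = 131 - 6·21 = 5 and Qs = 4·21 - 59 = 25.
Consumer surplus without the control is ½ · (131/6 - 19) · 17 = 289/12.
With the floor, consumers buy 5 units at 21, so CS = ½ · (131/6 - 21) · 5 = 25/12.
Change in consumer surplus = 25/12 - 289/12 = -22.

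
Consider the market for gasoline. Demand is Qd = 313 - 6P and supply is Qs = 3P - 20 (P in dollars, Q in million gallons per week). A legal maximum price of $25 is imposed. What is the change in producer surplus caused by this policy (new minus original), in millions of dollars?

-876

Setting quantity demanded equal to quantity supplied, 313 - 6P = 3P - 20, gives P* = 37 and Q* = 91.
Because the ceiling (25) lies below the market-clearing price, it is binding.
At P = 25: Qd = 313 - 6·25 = 163 and Qs = 3·25 - 20 = 55.
Producer surplus without the control is ½ · (37 - 20/3) · 91 = 8281/6.
With the ceiling, producers sell 55 units at 25, so PS = ½ · (25 - 20/3) · 55 = 3025/6.
Change in producer surplus = 3025/6 - 8281/6 = -876.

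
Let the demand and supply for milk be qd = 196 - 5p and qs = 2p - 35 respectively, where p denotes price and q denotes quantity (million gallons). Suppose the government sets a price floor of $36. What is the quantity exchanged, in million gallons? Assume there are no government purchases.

Equilibrium: 196 - 5p = 2p - 35, so 231 = 7p and p* = 33, q* = 31.
Because the floor (36) lies above the market-clearing price, it is binding.
At p = 36: qd = 196 - 5·36 = 16 and qs = 2·36 - 35 = 37.
The quantity actually transacted is the short side, demand: 16.

16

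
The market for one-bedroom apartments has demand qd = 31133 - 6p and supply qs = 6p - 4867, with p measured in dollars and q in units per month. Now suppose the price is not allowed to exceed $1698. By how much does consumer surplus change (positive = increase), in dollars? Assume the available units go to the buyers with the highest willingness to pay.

Setting quantity demanded equal to quantity supplied, 31133 - 6p = 6p - 4867, gives p* = 3000 and q* = 13133.
Since 1698 < 3000, the ceiling is binding.
At p = 1698: qd = 31133 - 6·1698 = 20945 and qs = 6·1698 - 4867 = 5321.
Consumer surplus without the control is ½ · (31133/6 - 3000) · 13133 = 172475689/12.
With the ceiling, 5321 units are sold at 1698 (assume they go to the highest-value buyers). The demand price at q = 5321 is 4302, so CS = ½ · [(31133/6 - 1698) + (4302 - 1698)] · 5321 = 194583649/12.
Change in consumer surplus = 194583649/12 - 172475689/12 = 1842330.

1842330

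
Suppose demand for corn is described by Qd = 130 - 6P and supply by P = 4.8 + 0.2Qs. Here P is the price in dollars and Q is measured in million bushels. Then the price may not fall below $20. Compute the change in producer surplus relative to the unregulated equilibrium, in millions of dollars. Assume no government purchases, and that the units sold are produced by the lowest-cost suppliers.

-69.6

Rearranging supply gives Qs = 5P - 24. Equilibrium: 130 - 6P = 5P - 24, so 154 = 11P and P* = 14, Q* = 46.
Since 20 > 14, the floor is binding.
At P = 20: Qd = 130 - 6·20 = 10 and Qs = 5·20 - 24 = 76.
Producer surplus without the control is ½ · (14 - 4.8) · 46 = 211.6.
With the floor, 10 units are sold at 20. The supply price at Q = 10 is 6.8, so PS = ½ · [(20 - 4.8) + (20 - 6.8)] · 10 = 142.
Change in producer surplus = 142 - 211.6 = -69.6.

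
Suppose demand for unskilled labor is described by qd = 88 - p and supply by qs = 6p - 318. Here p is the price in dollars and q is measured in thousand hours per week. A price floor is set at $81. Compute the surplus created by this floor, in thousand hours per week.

Setting quantity demanded equal to quantity supplied, 88 - p = 6p - 318, gives p* = 58 and q* = 30.
Since 81 > 58, the floor is binding.
At p = 81: qd = 88 - 81 = 7 and qs = 6·81 - 318 = 168.
Surplus = qs - qd = 168 - 7 = 161.

161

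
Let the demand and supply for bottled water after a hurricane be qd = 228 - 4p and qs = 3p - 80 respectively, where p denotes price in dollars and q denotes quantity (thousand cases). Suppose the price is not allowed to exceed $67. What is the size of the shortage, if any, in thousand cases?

0

Without the control the market clears where 228 - 4p = 3p - 80, i.e. p* = 44 and q* = 52.
Since 67 is above p* = 44, the ceiling does not bind and the free-market outcome prevails.
Since the control does not bind, there is no shortage.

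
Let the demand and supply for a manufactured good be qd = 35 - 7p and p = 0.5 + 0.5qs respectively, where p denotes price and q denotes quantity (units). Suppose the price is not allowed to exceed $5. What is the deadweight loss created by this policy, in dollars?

0

Rearranging supply gives qs = 2p - 1. In a free market, 35 - 7p = 2p - 1 gives the equilibrium p* = 4, q* = 7.
The ceiling of 5 is above the equilibrium price 4, so it is not binding; the market clears at p* = 4, q* = 7.
Since the control does not bind, no trades are prevented and deadweight loss is zero.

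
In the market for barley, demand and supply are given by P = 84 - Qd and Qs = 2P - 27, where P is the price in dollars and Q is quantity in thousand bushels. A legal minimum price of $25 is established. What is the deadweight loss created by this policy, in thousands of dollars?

Rearranging demand gives Qd = 84 - P. Equilibrium: 84 - P = 2P - 27, so 111 = 3P and P* = 37, Q* = 47.
The floor of 25 is below the equilibrium price 37, so it is not binding; the market clears at P* = 37, Q* = 47.
Since the control does not bind, no trades are prevented and deadweight loss is zero.

0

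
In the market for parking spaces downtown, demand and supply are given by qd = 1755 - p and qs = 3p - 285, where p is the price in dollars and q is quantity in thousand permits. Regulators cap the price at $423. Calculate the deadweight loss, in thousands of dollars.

45414

Without the control the market clears where 1755 - p = 3p - 285, i.e. p* = 510 and q* = 1245.
Because the ceiling (423) lies below the market-clearing price, it is binding.
At p = 423: qd = 1755 - 423 = 1332 and qs = 3·423 - 285 = 984.
Quantity traded falls to 984. At q = 984 the demand price is 1755 - 984 = 771 and the supply price is (285 + 984)/3 = 423.
Deadweight loss = ½ · (771 - 423) · (1245 - 984) = ½ · 348 · 261 = 45414.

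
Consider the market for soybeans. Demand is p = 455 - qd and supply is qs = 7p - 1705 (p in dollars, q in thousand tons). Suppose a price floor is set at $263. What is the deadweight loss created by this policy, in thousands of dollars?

Rearranging demand gives qd = 455 - p. Setting quantity demanded equal to quantity supplied, 455 - p = 7p - 1705, gives p* = 270 and q* = 185.
The floor of 263 is below the equilibrium price 270, so it is not binding; the market clears at p* = 270, q* = 185.
Since the control does not bind, no trades are prevented and deadweight loss is zero.

0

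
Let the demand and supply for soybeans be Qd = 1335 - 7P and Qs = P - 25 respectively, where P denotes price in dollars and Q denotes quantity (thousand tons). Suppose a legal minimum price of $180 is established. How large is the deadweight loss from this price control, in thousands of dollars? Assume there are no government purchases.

2800

Without the control the market clears where 1335 - 7P = P - 25, i.e. P* = 170 and Q* = 145.
Since 180 > 170, the floor is binding.
At P = 180: Qd = 1335 - 7·180 = 75 and Qs = 180 - 25 = 155.
Quantity traded falls to 75. At Q = 75 the demand price is (1335 - 75)/7 = 180 and the supply price is 25 + 75 = 100.
Deadweight loss = ½ · (180 - 100) · (145 - 75) = ½ · 80 · 70 = 2800.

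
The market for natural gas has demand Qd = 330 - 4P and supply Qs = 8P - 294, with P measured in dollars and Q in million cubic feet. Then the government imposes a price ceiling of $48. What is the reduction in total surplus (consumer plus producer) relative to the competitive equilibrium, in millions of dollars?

192

In a free market, 330 - 4P = 8P - 294 gives the equilibrium P* = 52, Q* = 122.
Because the ceiling (48) lies below the market-clearing price, it is binding.
At P = 48: Qd = 330 - 4·48 = 138 and Qs = 8·48 - 294 = 90.
Quantity traded falls to 90. At Q = 90 the demand price is (330 - 90)/4 = 60 and the supply price is (294 + 90)/8 = 48.
Deadweight loss = ½ · (60 - 48) · (122 - 90) = ½ · 12 · 32 = 192.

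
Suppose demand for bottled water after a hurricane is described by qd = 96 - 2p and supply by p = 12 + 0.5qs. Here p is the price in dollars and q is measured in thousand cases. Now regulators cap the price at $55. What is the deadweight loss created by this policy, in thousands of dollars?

Rearranging supply gives qs = 2p - 24. Equilibrium: 96 - 2p = 2p - 24, so 120 = 4p and p* = 30, q* = 36.
The ceiling of 55 is above the equilibrium price 30, so it is not binding; the market clears at p* = 30, q* = 36.
Since the control does not bind, no trades are prevented and deadweight loss is zero.

0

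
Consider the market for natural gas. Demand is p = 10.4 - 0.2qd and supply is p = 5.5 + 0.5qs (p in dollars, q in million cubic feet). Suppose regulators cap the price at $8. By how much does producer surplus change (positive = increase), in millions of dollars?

-6

Rearranging demand gives qd = 52 - 5p; rearranging supply gives qs = 2p - 11. Equilibrium: 52 - 5p = 2p - 11, so 63 = 7p and p* = 9, q* = 7.
The ceiling of 8 is below the equilibrium price 9, so it binds.
At p = 8: qd = 52 - 5·8 = 12 and qs = 2·8 - 11 = 5.
Producer surplus without the control is ½ · (9 - 5.5) · 7 = 12.25.
With the ceiling, producers sell 5 units at 8, so PS = ½ · (8 - 5.5) · 5 = 6.25.
Change in producer surplus = 6.25 - 12.25 = -6.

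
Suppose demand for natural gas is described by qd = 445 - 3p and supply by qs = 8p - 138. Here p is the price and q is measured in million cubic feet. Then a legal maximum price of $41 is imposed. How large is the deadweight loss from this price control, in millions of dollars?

2112

Equilibrium: 445 - 3p = 8p - 138, so 583 = 11p and p* = 53, q* = 286.
The ceiling of 41 is below the equilibrium price 53, so it binds.
At p = 41: qd = 445 - 3·41 = 322 and qs = 8·41 - 138 = 190.
Quantity traded falls to 190. At q = 190 the demand price is (445 - 190)/3 = 85 and the supply price is (138 + 190)/8 = 41.
Deadweight loss = ½ · (85 - 41) · (286 - 190) = ½ · 44 · 96 = 2112.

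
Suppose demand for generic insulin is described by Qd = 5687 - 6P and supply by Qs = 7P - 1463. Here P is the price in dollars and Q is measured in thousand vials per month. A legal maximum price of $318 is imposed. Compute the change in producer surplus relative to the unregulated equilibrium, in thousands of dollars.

-365400

Equilibrium: 5687 - 6P = 7P - 1463, so 7150 = 13P and P* = 550, Q* = 2387.
Since 318 < 550, the ceiling is binding.
At P = 318: Qd = 5687 - 6·318 = 3779 and Qs = 7·318 - 1463 = 763.
Producer surplus without the control is ½ · (550 - 209) · 2387 = 406983.5.
With the ceiling, producers sell 763 units at 318, so PS = ½ · (318 - 209) · 763 = 41583.5.
Change in producer surplus = 41583.5 - 406983.5 = -365400.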